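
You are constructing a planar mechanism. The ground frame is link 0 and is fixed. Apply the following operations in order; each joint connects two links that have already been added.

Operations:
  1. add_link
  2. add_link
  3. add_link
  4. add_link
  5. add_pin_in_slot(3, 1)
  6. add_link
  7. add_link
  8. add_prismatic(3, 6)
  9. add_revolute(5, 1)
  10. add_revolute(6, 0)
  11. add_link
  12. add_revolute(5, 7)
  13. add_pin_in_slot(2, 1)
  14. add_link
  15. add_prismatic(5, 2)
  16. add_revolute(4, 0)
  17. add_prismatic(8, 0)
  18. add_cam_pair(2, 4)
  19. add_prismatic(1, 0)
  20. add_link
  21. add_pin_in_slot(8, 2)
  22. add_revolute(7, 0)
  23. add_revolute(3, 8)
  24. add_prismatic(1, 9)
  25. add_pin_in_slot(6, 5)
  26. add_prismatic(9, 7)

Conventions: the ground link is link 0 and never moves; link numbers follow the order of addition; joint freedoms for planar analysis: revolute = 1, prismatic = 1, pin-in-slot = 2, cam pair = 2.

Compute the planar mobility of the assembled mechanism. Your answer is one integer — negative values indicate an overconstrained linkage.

L=1 J1=0 J2=0
add link → L=2 J1=0 J2=0
add link → L=3 J1=0 J2=0
add link → L=4 J1=0 J2=0
add link → L=5 J1=0 J2=0
PS@3,1 dof=2 J2 → L=5 J1=0 J2=1
add link → L=6 J1=0 J2=1
add link → L=7 J1=0 J2=1
P@3,6 dof=1 J1 → L=7 J1=1 J2=1
R@5,1 dof=1 J1 → L=7 J1=2 J2=1
R@6,0 dof=1 J1 → L=7 J1=3 J2=1
add link → L=8 J1=3 J2=1
R@5,7 dof=1 J1 → L=8 J1=4 J2=1
PS@2,1 dof=2 J2 → L=8 J1=4 J2=2
add link → L=9 J1=4 J2=2
P@5,2 dof=1 J1 → L=9 J1=5 J2=2
R@4,0 dof=1 J1 → L=9 J1=6 J2=2
P@8,0 dof=1 J1 → L=9 J1=7 J2=2
C@2,4 dof=2 J2 → L=9 J1=7 J2=3
P@1,0 dof=1 J1 → L=9 J1=8 J2=3
add link → L=10 J1=8 J2=3
PS@8,2 dof=2 J2 → L=10 J1=8 J2=4
R@7,0 dof=1 J1 → L=10 J1=9 J2=4
R@3,8 dof=1 J1 → L=10 J1=10 J2=4
P@1,9 dof=1 J1 → L=10 J1=11 J2=4
PS@6,5 dof=2 J2 → L=10 J1=11 J2=5
P@9,7 dof=1 J1 → L=10 J1=12 J2=5
M=3(L−1)−2J1−J2=3·9−2·12−5=-2

M = -2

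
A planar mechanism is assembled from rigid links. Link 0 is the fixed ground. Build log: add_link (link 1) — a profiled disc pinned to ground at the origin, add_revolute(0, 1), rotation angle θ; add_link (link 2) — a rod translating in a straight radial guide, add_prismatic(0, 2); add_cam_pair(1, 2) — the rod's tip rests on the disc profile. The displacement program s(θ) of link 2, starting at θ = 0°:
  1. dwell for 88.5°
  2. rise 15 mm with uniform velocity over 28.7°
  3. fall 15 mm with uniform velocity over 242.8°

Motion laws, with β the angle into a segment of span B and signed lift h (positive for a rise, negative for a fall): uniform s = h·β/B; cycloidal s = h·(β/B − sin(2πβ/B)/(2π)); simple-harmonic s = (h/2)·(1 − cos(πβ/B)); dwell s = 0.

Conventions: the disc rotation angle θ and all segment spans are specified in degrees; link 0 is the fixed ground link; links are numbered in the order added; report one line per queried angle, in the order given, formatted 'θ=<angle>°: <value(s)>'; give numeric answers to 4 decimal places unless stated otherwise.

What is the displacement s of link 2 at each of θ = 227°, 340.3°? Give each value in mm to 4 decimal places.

seg 1 [0°–88.5°] dwell: s stays 0.0000
seg 2 [88.5°–117.2°] uniform, h=15: full span → s += 15 → s = 15.0000
seg 3 [117.2°–360°] uniform, h=-15: θ=227° here. β=109.8, B=242.8. -15·109.8/242.8 = -6.7834 → s = 8.2166
seg 3 [117.2°–360°] uniform, h=-15: θ=340.3° here. β=223.1, B=242.8. -15·223.1/242.8 = -13.7829 → s = 1.2171

θ=227°: 8.2166
θ=340.3°: 1.2171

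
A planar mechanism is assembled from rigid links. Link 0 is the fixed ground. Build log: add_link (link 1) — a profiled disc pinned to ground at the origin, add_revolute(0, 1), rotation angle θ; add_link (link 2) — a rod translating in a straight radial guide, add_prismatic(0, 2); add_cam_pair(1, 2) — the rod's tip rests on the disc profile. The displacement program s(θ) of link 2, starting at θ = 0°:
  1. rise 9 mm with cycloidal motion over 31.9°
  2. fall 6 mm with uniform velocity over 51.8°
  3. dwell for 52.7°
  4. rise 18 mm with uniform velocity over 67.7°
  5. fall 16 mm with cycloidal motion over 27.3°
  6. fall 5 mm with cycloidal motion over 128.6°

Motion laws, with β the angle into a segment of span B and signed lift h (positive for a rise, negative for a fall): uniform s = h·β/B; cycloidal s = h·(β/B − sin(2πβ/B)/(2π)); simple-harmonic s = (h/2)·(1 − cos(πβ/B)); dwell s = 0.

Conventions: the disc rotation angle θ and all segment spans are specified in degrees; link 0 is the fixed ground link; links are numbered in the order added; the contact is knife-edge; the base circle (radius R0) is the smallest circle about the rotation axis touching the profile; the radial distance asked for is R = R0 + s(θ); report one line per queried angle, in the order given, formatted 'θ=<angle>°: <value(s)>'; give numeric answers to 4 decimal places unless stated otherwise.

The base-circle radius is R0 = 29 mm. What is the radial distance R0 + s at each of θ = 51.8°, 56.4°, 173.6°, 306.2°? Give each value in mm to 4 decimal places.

seg 1 [0°–31.9°] cycloidal, h=9: full span → s += 9 → s = 9.0000
seg 2 [31.9°–83.7°] uniform, h=-6: θ=51.8° here. β=19.9, B=51.8. -6·19.9/51.8 = -2.3050 → s = 6.6950
seg 2 [31.9°–83.7°] uniform, h=-6: θ=56.4° here. β=24.5, B=51.8. -6·24.5/51.8 = -2.8378 → s = 6.1622
seg 2 [31.9°–83.7°] uniform, h=-6: full span → s += -6 → s = 3.0000
seg 3 [83.7°–136.4°] dwell: s stays 3.0000
seg 4 [136.4°–204.1°] uniform, h=18: θ=173.6° here. β=37.2, B=67.7. 18·37.2/67.7 = 9.8907 → s = 12.8907
seg 4 [136.4°–204.1°] uniform, h=18: full span → s += 18 → s = 21.0000
seg 5 [204.1°–231.4°] cycloidal, h=-16: full span → s += -16 → s = 5.0000
seg 6 [231.4°–360°] cycloidal, h=-5: θ=306.2° here. β=74.8, B=128.6. -5·(0.5816 − sin(2π·0.5816)/(2π)) = -3.2988 → s = 1.7012
θ=51.8°: R = R0 + s = 29 + 6.6950 = 35.6950
θ=56.4°: R = R0 + s = 29 + 6.1622 = 35.1622
θ=173.6°: R = R0 + s = 29 + 12.8907 = 41.8907
θ=306.2°: R = R0 + s = 29 + 1.7012 = 30.7012

θ=51.8°: 35.6950
θ=56.4°: 35.1622
θ=173.6°: 41.8907
θ=306.2°: 30.7012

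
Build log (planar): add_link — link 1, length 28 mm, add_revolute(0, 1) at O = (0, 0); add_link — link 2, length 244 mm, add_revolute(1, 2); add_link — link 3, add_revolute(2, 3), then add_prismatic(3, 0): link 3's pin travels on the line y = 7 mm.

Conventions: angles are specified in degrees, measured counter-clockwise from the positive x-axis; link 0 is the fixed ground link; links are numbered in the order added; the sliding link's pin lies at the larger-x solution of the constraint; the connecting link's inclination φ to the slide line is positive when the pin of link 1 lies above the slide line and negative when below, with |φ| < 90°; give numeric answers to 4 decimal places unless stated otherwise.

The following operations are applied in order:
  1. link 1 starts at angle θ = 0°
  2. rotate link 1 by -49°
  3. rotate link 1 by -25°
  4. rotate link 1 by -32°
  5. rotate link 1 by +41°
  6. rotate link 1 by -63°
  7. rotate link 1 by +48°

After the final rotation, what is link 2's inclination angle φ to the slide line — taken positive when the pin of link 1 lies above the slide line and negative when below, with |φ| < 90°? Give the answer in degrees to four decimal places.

geometry: r = 28 mm, L = 244 mm, e = 7 mm; θ starts at 0°
rotate link 1 by -49°: θ ← 0° -49° = -49°
rotate link 1 by -25°: θ ← -49° -25° = -74°
rotate link 1 by -32°: θ ← -74° -32° = -106°
rotate link 1 by +41°: θ ← -106° +41° = -65°
rotate link 1 by -63°: θ ← -65° -63° = -128°
rotate link 1 by +48°: θ ← -128° +48° = -80°
h = r sin θ − e = -27.574617 − 7 = -34.574617
sin φ = h / L = -34.574617 / 244 = -0.14169925
φ = arcsin(-0.14169925) = -8.146186°

-8.1462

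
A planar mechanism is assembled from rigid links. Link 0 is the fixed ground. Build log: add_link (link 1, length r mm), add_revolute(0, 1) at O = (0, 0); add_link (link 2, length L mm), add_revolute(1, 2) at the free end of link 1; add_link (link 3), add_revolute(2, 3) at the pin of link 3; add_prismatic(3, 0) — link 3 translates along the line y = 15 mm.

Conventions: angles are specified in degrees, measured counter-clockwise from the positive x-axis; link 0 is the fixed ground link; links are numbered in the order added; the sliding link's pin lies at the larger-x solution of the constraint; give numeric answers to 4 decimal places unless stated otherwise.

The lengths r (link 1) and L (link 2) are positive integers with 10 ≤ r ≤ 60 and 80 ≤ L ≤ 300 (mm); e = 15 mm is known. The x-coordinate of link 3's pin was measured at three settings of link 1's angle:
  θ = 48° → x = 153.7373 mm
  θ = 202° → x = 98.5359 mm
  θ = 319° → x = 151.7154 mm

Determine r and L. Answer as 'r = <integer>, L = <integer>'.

constraint per measurement: (x − r cos θ)² + (r sin θ − e)² = L²
subtracting the θ₁ and θ₂ equations cancels the r² and L² terms:
r = (x₁² − x₂²) / (2[(x₁cos θ₁ + e sin θ₁) − (x₂cos θ₂ + e sin θ₂)]) = 33.0000 → r = 33
L² = (x₁ − r cos θ₁)² + (r sin θ₁ − e)² = 17424.0021 → L = 132.0000 → L = 132
check at θ₃=319°: x = 151.7154 (printed 151.7154) ✓

r = 33, L = 132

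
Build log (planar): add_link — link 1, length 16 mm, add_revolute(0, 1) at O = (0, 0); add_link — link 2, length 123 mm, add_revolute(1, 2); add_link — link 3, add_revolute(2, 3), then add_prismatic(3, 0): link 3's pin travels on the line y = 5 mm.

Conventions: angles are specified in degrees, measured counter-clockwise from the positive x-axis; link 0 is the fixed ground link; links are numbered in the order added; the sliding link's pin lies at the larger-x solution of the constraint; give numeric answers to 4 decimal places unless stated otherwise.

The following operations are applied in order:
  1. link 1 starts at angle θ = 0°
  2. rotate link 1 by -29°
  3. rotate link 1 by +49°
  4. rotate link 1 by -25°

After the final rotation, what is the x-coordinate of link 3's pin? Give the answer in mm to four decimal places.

geometry: r = 16 mm, L = 123 mm, e = 5 mm; θ starts at 0°
rotate link 1 by -29°: θ ← 0° -29° = -29°
rotate link 1 by +49°: θ ← -29° +49° = 20°
rotate link 1 by -25°: θ ← 20° -25° = -5°
crank pin P = (r cos θ, r sin θ) = (15.939115, -1.394492)
h = r sin θ − e = -1.394492 − 5 = -6.394492
x = r cos θ + √(L² − h²) = 15.939115 + 122.833670 = 138.772785

138.7728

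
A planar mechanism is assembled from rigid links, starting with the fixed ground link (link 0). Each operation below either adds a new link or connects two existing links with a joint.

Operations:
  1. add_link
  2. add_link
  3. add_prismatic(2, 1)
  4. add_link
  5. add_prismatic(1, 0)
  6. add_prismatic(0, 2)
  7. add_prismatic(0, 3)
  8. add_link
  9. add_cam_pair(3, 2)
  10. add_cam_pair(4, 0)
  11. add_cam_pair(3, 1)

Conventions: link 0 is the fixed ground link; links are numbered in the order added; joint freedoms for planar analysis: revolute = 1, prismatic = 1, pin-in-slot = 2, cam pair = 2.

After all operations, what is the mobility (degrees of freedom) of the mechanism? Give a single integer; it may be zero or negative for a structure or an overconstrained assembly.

link 0 = ground. State L|J1|J2 = 1|0|0
+link1  2|0|0
+link2  3|0|0
P(2,1) f=1→J1  3|1|0
+link3  4|1|0
P(1,0) f=1→J1  4|2|0
P(0,2) f=1→J1  4|3|0
P(0,3) f=1→J1  4|4|0
+link4  5|4|0
C(3,2) f=2→J2  5|4|1
C(4,0) f=2→J2  5|4|2
C(3,1) f=2→J2  5|4|3
M = 3(5−1)−2·4−3 = 12−8−3 = 1

M = 1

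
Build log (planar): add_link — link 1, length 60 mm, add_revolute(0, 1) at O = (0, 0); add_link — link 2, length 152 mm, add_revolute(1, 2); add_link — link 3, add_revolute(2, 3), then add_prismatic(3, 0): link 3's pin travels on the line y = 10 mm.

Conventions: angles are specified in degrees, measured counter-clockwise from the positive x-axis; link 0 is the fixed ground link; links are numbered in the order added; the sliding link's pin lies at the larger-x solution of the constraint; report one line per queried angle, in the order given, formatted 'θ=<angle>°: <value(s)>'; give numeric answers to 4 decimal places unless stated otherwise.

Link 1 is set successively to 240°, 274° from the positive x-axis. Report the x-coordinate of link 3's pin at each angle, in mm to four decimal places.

geometry: r = 60 mm, L = 152 mm, e = 10 mm
θ=240°: crank pin P = (r cos θ, r sin θ) = (-30.000000, -51.961524)
θ=240°: h = r sin θ − e = -51.961524 − 10 = -61.961524
θ=240°: x = r cos θ + √(L² − h²) = -30.000000 + 138.797585 = 108.797585
θ=274°: crank pin P = (r cos θ, r sin θ) = (4.185388, -59.853843)
θ=274°: h = r sin θ − e = -59.853843 − 10 = -69.853843
θ=274°: x = r cos θ + √(L² − h²) = 4.185388 + 134.997928 = 139.183317

θ=240°: 108.7976
θ=274°: 139.1833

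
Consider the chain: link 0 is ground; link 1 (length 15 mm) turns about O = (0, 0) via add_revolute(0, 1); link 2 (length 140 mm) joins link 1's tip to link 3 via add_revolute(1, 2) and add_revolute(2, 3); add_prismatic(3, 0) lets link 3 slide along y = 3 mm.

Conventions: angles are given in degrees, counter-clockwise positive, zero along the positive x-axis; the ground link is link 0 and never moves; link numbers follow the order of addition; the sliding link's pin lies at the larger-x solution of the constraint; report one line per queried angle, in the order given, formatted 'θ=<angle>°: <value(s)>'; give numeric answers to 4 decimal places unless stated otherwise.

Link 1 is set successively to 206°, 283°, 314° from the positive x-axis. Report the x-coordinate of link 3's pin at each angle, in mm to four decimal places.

geometry: r = 15 mm, L = 140 mm, e = 3 mm
θ=206°: crank pin P = (r cos θ, r sin θ) = (-13.481911, -6.575567)
θ=206°: h = r sin θ − e = -6.575567 − 3 = -9.575567
θ=206°: x = r cos θ + √(L² − h²) = -13.481911 + 139.672147 = 126.190236
θ=283°: crank pin P = (r cos θ, r sin θ) = (3.374266, -14.615551)
θ=283°: h = r sin θ − e = -14.615551 − 3 = -17.615551
θ=283°: x = r cos θ + √(L² − h²) = 3.374266 + 138.887337 = 142.261603
θ=314°: crank pin P = (r cos θ, r sin θ) = (10.419876, -10.790097)
θ=314°: h = r sin θ − e = -10.790097 − 3 = -13.790097
θ=314°: x = r cos θ + √(L² − h²) = 10.419876 + 139.319178 = 149.739053

θ=206°: 126.1902
θ=283°: 142.2616
θ=314°: 149.7391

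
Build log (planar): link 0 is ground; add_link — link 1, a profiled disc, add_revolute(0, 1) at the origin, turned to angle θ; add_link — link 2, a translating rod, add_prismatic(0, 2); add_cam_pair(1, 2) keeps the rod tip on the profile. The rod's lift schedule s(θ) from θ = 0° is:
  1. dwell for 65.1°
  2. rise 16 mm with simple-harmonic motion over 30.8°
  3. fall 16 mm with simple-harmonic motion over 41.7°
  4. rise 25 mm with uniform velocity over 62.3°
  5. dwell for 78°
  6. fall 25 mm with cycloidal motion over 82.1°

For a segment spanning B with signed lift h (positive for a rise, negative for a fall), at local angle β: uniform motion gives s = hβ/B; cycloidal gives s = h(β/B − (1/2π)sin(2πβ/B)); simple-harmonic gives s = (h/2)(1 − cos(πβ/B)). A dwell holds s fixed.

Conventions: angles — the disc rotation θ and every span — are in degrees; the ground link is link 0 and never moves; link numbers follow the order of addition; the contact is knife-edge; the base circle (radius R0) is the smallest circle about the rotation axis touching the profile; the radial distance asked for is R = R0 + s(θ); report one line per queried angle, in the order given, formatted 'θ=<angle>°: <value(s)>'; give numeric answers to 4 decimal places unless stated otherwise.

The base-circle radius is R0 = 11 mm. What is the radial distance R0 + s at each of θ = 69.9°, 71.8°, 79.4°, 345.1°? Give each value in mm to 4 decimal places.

seg 1 [0°–65.1°] dwell: s stays 0.0000
seg 2 [65.1°–95.9°] simple-harmonic, h=16: θ=69.9° here. β=4.8, B=30.8. 16/2·(1 − cos(π·0.1558)) = 0.9398 → s = 0.9398
seg 2 [65.1°–95.9°] simple-harmonic, h=16: θ=71.8° here. β=6.7, B=30.8. 16/2·(1 − cos(π·0.2175)) = 1.7965 → s = 1.7965
seg 2 [65.1°–95.9°] simple-harmonic, h=16: θ=79.4° here. β=14.3, B=30.8. 16/2·(1 − cos(π·0.4643)) = 7.1043 → s = 7.1043
seg 2 [65.1°–95.9°] simple-harmonic, h=16: full span → s += 16 → s = 16.0000
seg 3 [95.9°–137.6°] simple-harmonic, h=-16: full span → s += -16 → s = 0.0000
seg 4 [137.6°–199.9°] uniform, h=25: full span → s += 25 → s = 25.0000
seg 5 [199.9°–277.9°] dwell: s stays 25.0000
seg 6 [277.9°–360°] cycloidal, h=-25: θ=345.1° here. β=67.2, B=82.1. -25·(0.8185 − sin(2π·0.8185)/(2π)) = -24.0787 → s = 0.9213
θ=69.9°: R = R0 + s = 11 + 0.9398 = 11.9398
θ=71.8°: R = R0 + s = 11 + 1.7965 = 12.7965
θ=79.4°: R = R0 + s = 11 + 7.1043 = 18.1043
θ=345.1°: R = R0 + s = 11 + 0.9213 = 11.9213

θ=69.9°: 11.9398
θ=71.8°: 12.7965
θ=79.4°: 18.1043
θ=345.1°: 11.9213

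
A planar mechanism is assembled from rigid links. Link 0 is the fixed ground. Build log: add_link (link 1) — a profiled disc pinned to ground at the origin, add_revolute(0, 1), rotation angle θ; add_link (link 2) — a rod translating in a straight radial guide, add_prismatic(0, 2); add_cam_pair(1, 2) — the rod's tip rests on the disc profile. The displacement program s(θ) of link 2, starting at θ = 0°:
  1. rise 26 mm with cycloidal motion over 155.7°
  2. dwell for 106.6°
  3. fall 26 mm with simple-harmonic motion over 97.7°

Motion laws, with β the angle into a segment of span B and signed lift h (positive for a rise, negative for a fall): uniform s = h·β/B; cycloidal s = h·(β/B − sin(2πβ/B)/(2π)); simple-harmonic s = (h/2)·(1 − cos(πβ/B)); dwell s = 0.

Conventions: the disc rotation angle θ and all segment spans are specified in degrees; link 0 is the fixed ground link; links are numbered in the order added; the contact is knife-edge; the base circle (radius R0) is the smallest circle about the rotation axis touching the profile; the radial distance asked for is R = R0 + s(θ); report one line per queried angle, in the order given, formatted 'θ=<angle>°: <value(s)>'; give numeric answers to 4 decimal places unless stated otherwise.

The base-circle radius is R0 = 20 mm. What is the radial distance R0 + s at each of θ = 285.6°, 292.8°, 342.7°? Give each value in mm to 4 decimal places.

seg 1 [0°–155.7°] cycloidal, h=26: full span → s += 26 → s = 26.0000
seg 2 [155.7°–262.3°] dwell: s stays 26.0000
seg 3 [262.3°–360°] simple-harmonic, h=-26: θ=285.6° here. β=23.3, B=97.7. -26/2·(1 − cos(π·0.2385)) = -3.4812 → s = 22.5188
seg 3 [262.3°–360°] simple-harmonic, h=-26: θ=292.8° here. β=30.5, B=97.7. -26/2·(1 − cos(π·0.3122)) = -5.7667 → s = 20.2333
seg 3 [262.3°–360°] simple-harmonic, h=-26: θ=342.7° here. β=80.4, B=97.7. -26/2·(1 − cos(π·0.8229)) = -24.0399 → s = 1.9601
θ=285.6°: R = R0 + s = 20 + 22.5188 = 42.5188
θ=292.8°: R = R0 + s = 20 + 20.2333 = 40.2333
θ=342.7°: R = R0 + s = 20 + 1.9601 = 21.9601

θ=285.6°: 42.5188
θ=292.8°: 40.2333
θ=342.7°: 21.9601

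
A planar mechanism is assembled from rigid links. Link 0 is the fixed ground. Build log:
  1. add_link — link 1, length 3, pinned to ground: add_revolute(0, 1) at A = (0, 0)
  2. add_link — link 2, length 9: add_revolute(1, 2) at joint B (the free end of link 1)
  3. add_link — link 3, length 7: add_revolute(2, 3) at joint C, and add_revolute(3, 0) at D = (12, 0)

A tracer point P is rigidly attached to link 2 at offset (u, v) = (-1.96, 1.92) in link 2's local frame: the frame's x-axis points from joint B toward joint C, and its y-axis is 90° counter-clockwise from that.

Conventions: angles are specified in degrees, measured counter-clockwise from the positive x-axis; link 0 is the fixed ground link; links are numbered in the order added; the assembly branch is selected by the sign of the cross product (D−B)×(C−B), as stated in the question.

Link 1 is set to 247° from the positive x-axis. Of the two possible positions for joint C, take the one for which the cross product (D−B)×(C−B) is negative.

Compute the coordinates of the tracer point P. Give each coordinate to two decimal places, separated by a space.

A=(0,0), D=(12.00,0)
B = A + 3.00·(cos247°, sin247°) = (-1.1722, -2.7615)
|BD| = 13.4586
circle(B,9.00) ∩ circle(D,7.00): a=7.9181, h=4.2783
  candidates: C₊=(5.6996,3.0504) cross=57.579; C₋=(7.4553,-5.3241) cross=-57.579
  branch - wants cross < 0 → take C=(7.4553,-5.3241) (cross=-57.579)
ex = (C−B)/|BC| = (0.9586,-0.2847); ey = (0.2847,0.9586)
P = B + -1.96·ex + 1.92·ey = (-2.5044,-0.3629)

-2.50 -0.36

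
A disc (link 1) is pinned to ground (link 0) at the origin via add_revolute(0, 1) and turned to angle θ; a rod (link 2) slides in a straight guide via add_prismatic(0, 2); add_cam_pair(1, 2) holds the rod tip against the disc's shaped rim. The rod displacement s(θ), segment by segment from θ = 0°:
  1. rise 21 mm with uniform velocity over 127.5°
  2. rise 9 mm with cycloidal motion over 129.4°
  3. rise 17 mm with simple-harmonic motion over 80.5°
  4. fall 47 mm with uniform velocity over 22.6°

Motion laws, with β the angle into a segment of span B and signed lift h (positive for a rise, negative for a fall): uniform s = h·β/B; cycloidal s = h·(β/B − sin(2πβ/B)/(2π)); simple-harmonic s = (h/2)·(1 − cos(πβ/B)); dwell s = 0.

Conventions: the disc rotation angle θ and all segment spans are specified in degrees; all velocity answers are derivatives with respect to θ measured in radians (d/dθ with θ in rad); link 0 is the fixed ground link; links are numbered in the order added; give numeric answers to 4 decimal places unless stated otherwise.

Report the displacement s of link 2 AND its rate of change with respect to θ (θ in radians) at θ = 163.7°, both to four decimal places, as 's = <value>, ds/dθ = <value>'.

segment 1 (0° to 127.5°, uniform, h = 21) is passed completely: s = 0.0000 + (21) = 21.0000
θ = 163.7° falls in segment 2 (127.5° to 256.9°, cycloidal, h = 9): β = 163.7 − 127.5 = 36.2°, B = 129.4°; Δs = 9·(0.2798 − sin(2π·0.2798)/(2π)) = 1.1103; s = 21.0000 + 1.1103 = 22.1103
velocity in seg [127.5°–256.9°] (cycloidal), θ in radians: β = 36.2° = 0.6318 rad, B = 129.4° = 2.2585 rad; ds/dθ = (h/B)(1 − cos(2πβ/B)) = (9/2.2585)(1 − cos(2π·0.2798)) = 4.725659 mm/rad

s = 22.1103, ds/dθ = 4.7257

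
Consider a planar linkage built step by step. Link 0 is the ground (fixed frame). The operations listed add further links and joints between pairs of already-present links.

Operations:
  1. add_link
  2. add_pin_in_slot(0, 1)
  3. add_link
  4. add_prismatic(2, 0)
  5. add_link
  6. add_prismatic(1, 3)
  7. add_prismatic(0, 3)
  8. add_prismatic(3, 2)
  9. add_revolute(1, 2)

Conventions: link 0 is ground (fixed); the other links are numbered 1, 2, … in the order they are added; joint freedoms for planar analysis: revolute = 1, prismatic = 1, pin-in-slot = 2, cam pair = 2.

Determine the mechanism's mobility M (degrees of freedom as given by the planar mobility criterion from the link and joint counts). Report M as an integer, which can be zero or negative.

L=1 J1=0 J2=0
add link → L=2 J1=0 J2=0
PS@0,1 dof=2 J2 → L=2 J1=0 J2=1
add link → L=3 J1=0 J2=1
P@2,0 dof=1 J1 → L=3 J1=1 J2=1
add link → L=4 J1=1 J2=1
P@1,3 dof=1 J1 → L=4 J1=2 J2=1
P@0,3 dof=1 J1 → L=4 J1=3 J2=1
P@3,2 dof=1 J1 → L=4 J1=4 J2=1
R@1,2 dof=1 J1 → L=4 J1=5 J2=1
M=3(L−1)−2J1−J2=3·3−2·5−1=-2

M = -2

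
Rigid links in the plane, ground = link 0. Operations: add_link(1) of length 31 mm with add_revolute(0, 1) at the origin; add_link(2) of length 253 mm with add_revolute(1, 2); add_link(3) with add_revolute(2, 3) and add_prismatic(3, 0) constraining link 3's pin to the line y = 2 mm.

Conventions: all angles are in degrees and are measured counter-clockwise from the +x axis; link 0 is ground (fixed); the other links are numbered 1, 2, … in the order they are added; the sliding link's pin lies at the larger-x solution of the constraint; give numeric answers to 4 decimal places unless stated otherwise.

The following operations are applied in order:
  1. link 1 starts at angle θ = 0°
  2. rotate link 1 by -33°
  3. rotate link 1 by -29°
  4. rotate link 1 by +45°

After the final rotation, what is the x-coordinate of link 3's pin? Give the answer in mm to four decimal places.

geometry: r = 31 mm, L = 253 mm, e = 2 mm; θ starts at 0°
rotate link 1 by -33°: θ ← 0° -33° = -33°
rotate link 1 by -29°: θ ← -33° -29° = -62°
rotate link 1 by +45°: θ ← -62° +45° = -17°
crank pin P = (r cos θ, r sin θ) = (29.645447, -9.063523)
h = r sin θ − e = -9.063523 − 2 = -11.063523
x = r cos θ + √(L² − h²) = 29.645447 + 252.757984 = 282.403431

282.4034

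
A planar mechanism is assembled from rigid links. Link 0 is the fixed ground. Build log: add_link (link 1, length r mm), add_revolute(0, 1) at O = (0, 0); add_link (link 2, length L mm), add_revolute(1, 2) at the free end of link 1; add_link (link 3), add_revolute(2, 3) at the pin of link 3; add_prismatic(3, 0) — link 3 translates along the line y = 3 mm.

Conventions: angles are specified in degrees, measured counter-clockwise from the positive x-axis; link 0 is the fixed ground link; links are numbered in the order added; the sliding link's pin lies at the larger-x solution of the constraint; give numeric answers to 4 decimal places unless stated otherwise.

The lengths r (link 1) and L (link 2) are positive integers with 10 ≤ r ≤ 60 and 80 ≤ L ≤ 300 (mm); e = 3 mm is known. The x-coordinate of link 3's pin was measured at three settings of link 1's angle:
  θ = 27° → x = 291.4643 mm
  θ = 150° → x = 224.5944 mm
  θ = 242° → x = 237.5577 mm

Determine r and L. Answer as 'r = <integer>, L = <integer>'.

constraint per measurement: (x − r cos θ)² + (r sin θ − e)² = L²
subtracting the θ₁ and θ₂ equations cancels the r² and L² terms:
r = (x₁² − x₂²) / (2[(x₁cos θ₁ + e sin θ₁) − (x₂cos θ₂ + e sin θ₂)]) = 38.0000 → r = 38
L² = (x₁ − r cos θ₁)² + (r sin θ₁ − e)² = 66563.9873 → L = 258.0000 → L = 258
check at θ₃=242°: x = 237.5577 (printed 237.5577) ✓

r = 38, L = 258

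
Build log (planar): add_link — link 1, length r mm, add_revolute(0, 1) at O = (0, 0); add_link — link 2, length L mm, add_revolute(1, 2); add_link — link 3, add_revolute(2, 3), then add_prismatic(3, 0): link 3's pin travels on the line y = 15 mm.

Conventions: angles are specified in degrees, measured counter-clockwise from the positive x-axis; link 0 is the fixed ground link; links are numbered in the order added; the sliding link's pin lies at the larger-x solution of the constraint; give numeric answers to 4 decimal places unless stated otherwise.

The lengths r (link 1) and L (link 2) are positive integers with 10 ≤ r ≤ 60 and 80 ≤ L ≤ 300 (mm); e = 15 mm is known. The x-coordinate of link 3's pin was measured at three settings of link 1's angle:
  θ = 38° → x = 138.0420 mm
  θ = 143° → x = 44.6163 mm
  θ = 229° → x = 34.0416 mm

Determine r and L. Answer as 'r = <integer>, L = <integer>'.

constraint per measurement: (x − r cos θ)² + (r sin θ − e)² = L²
subtracting the θ₁ and θ₂ equations cancels the r² and L² terms:
r = (x₁² − x₂²) / (2[(x₁cos θ₁ + e sin θ₁) − (x₂cos θ₂ + e sin θ₂)]) = 59.0000 → r = 59
L² = (x₁ − r cos θ₁)² + (r sin θ₁ − e)² = 8836.0005 → L = 94.0000 → L = 94
check at θ₃=229°: x = 34.0416 (printed 34.0416) ✓

r = 59, L = 94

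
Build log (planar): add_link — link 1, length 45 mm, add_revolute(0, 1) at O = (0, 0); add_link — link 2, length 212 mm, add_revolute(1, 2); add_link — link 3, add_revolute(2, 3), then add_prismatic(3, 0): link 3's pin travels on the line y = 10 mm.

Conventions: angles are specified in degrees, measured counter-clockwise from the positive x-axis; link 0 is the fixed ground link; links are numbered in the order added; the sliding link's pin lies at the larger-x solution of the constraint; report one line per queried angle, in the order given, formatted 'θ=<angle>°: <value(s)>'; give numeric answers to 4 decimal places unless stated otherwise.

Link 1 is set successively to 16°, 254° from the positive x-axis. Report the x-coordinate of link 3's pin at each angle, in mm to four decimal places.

geometry: r = 45 mm, L = 212 mm, e = 10 mm
θ=16°: crank pin P = (r cos θ, r sin θ) = (43.256776, 12.403681)
θ=16°: h = r sin θ − e = 12.403681 − 10 = 2.403681
θ=16°: x = r cos θ + √(L² − h²) = 43.256776 + 211.986373 = 255.243149
θ=254°: crank pin P = (r cos θ, r sin θ) = (-12.403681, -43.256776)
θ=254°: h = r sin θ − e = -43.256776 − 10 = -53.256776
θ=254°: x = r cos θ + √(L² − h²) = -12.403681 + 205.201647 = 192.797966

θ=16°: 255.2431
θ=254°: 192.7980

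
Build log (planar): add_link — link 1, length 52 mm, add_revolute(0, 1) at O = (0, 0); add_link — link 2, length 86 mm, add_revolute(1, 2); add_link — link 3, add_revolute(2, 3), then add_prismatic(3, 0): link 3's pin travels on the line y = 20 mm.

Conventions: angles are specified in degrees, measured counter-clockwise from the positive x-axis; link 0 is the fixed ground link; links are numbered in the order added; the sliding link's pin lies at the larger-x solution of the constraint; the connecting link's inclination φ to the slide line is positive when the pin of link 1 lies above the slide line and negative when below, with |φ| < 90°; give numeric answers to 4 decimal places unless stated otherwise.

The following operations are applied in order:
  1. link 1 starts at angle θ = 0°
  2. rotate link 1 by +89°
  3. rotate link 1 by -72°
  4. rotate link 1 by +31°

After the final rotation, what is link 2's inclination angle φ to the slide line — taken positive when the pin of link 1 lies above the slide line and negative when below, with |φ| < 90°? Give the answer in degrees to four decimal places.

geometry: r = 52 mm, L = 86 mm, e = 20 mm; θ starts at 0°
rotate link 1 by +89°: θ ← 0° +89° = 89°
rotate link 1 by -72°: θ ← 89° -72° = 17°
rotate link 1 by +31°: θ ← 17° +31° = 48°
h = r sin θ − e = 38.643531 − 20 = 18.643531
sin φ = h / L = 18.643531 / 86 = 0.21678524
φ = arcsin(0.21678524) = 12.520285°

12.5203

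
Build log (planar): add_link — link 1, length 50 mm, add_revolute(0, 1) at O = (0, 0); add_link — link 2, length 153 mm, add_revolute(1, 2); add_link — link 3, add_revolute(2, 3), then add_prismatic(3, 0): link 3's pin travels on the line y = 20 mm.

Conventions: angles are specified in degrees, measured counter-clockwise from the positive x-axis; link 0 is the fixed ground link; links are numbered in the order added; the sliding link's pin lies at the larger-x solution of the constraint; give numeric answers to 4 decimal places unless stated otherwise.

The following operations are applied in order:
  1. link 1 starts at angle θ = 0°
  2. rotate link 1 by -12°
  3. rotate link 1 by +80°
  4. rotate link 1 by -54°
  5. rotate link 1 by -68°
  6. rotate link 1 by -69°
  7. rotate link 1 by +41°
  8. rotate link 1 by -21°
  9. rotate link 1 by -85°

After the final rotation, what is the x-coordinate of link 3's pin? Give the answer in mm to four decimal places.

geometry: r = 50 mm, L = 153 mm, e = 20 mm; θ starts at 0°
rotate link 1 by -12°: θ ← 0° -12° = -12°
rotate link 1 by +80°: θ ← -12° +80° = 68°
rotate link 1 by -54°: θ ← 68° -54° = 14°
rotate link 1 by -68°: θ ← 14° -68° = -54°
rotate link 1 by -69°: θ ← -54° -69° = -123°
rotate link 1 by +41°: θ ← -123° +41° = -82°
rotate link 1 by -21°: θ ← -82° -21° = -103°
rotate link 1 by -85°: θ ← -103° -85° = -188°
crank pin P = (r cos θ, r sin θ) = (-49.513403, 6.958655)
h = r sin θ − e = 6.958655 − 20 = -13.041345
x = r cos θ + √(L² − h²) = -49.513403 + 152.443181 = 102.929777

102.9298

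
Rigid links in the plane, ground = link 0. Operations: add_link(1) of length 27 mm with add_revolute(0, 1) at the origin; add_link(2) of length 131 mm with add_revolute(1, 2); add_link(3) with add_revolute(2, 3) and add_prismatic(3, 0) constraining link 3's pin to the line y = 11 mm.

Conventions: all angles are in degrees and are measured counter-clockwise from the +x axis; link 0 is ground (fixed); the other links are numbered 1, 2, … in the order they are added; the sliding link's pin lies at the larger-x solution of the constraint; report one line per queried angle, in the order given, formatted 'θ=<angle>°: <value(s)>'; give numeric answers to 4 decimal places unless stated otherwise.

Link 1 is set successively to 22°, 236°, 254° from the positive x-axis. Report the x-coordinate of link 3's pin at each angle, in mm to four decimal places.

geometry: r = 27 mm, L = 131 mm, e = 11 mm
θ=22°: crank pin P = (r cos θ, r sin θ) = (25.033964, 10.114378)
θ=22°: h = r sin θ − e = 10.114378 − 11 = -0.885622
θ=22°: x = r cos θ + √(L² − h²) = 25.033964 + 130.997006 = 156.030970
θ=236°: crank pin P = (r cos θ, r sin θ) = (-15.098208, -22.384014)
θ=236°: h = r sin θ − e = -22.384014 − 11 = -33.384014
θ=236°: x = r cos θ + √(L² − h²) = -15.098208 + 126.674810 = 111.576602
θ=254°: crank pin P = (r cos θ, r sin θ) = (-7.442209, -25.954066)
θ=254°: h = r sin θ − e = -25.954066 − 11 = -36.954066
θ=254°: x = r cos θ + √(L² − h²) = -7.442209 + 125.679740 = 118.237531

θ=22°: 156.0310
θ=236°: 111.5766
θ=254°: 118.2375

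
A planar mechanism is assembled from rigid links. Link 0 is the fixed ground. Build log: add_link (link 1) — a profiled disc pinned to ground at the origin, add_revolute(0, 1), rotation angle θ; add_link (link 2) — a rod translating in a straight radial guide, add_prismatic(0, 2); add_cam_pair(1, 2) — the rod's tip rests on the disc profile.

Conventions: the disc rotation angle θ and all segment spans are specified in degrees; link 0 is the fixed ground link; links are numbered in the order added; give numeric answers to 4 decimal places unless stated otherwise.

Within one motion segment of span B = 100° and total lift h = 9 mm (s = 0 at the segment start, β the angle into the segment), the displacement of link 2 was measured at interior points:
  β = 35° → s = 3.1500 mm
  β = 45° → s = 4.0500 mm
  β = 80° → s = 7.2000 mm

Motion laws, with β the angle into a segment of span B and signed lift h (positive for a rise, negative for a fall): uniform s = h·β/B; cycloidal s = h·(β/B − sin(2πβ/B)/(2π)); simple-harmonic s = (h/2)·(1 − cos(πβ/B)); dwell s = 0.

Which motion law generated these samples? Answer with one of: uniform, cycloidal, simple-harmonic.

candidates at β/B = r: uniform s = h·r (linear in β); cycloidal s = h·(r − sin(2πr)/(2π)); simple-harmonic s = (h/2)(1 − cos(πr))
β=35°: printed 3.1500 | uniform 3.1500, cycloidal 1.9912, simple-harmonic 2.4570
β=45°: printed 4.0500 | uniform 4.0500, cycloidal 3.6074, simple-harmonic 3.7960
β=80°: printed 7.2000 | uniform 7.2000, cycloidal 8.5623, simple-harmonic 8.1406
only one law matches every sample → uniform

uniform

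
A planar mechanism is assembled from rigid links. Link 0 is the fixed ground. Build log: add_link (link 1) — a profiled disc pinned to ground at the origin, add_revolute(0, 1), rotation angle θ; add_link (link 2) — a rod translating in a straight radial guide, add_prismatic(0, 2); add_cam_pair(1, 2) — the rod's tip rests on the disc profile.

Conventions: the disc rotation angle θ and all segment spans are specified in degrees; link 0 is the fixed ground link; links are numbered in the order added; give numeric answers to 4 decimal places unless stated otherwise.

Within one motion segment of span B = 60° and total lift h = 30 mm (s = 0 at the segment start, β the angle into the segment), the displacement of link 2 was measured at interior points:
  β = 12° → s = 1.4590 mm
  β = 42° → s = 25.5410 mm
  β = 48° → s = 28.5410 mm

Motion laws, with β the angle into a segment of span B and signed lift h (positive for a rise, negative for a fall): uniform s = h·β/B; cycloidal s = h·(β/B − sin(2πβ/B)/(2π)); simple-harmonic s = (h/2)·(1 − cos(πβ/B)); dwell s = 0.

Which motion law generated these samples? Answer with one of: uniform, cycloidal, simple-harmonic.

candidates at β/B = r: uniform s = h·r (linear in β); cycloidal s = h·(r − sin(2πr)/(2π)); simple-harmonic s = (h/2)(1 − cos(πr))
β=12°: printed 1.4590 | uniform 6.0000, cycloidal 1.4590, simple-harmonic 2.8647
β=42°: printed 25.5410 | uniform 21.0000, cycloidal 25.5410, simple-harmonic 23.8168
β=48°: printed 28.5410 | uniform 24.0000, cycloidal 28.5410, simple-harmonic 27.1353
only one law matches every sample → cycloidal

cycloidal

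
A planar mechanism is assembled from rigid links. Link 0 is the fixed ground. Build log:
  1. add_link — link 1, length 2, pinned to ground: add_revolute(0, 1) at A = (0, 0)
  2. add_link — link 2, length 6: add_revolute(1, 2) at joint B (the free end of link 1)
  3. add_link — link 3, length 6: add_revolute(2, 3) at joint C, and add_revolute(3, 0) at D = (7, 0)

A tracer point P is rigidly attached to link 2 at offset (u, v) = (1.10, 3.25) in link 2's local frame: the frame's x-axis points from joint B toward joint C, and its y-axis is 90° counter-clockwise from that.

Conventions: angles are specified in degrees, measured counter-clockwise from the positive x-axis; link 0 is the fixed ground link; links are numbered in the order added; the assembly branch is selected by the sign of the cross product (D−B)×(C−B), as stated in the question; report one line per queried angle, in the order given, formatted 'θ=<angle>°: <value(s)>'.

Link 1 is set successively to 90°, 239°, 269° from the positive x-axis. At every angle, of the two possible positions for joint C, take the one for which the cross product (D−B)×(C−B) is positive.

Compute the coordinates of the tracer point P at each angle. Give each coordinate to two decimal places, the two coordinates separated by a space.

A=(0,0), D=(7.00,0)
θ=90°: B = A + 2.00·(cos90°, sin90°) = (0.0000, 2.0000)
θ=90°: |BD| = 7.2801
θ=90°: circle(B,6.00) ∩ circle(D,6.00): a=3.6401, h=4.7697
θ=90°:   candidates: C₊=(4.8103,5.5862) cross=34.724; C₋=(2.1897,-3.5862) cross=-34.724
θ=90°:   branch + wants cross > 0 → take C=(4.8103,5.5862) (cross=34.724)
θ=90°: ex = (C−B)/|BC| = (0.8017,0.5977); ey = (-0.5977,0.8017)
θ=90°: P = B + 1.10·ex + 3.25·ey = (-1.0606,5.2631)
θ=239°: B = A + 2.00·(cos239°, sin239°) = (-1.0301, -1.7143)
θ=239°: |BD| = 8.2110
θ=239°: circle(B,6.00) ∩ circle(D,6.00): a=4.1055, h=4.3755
θ=239°:   candidates: C₊=(2.0714,3.4219) cross=35.927; C₋=(3.8985,-5.1362) cross=-35.927
θ=239°:   branch + wants cross > 0 → take C=(2.0714,3.4219) (cross=35.927)
θ=239°: ex = (C−B)/|BC| = (0.5169,0.8560); ey = (-0.8560,0.5169)
θ=239°: P = B + 1.10·ex + 3.25·ey = (-3.2436,0.9073)
θ=269°: B = A + 2.00·(cos269°, sin269°) = (-0.0349, -1.9997)
θ=269°: |BD| = 7.3136
θ=269°: circle(B,6.00) ∩ circle(D,6.00): a=3.6568, h=4.7569
θ=269°:   candidates: C₊=(2.1819,3.5758) cross=34.790; C₋=(4.7832,-5.5755) cross=-34.790
θ=269°:   branch + wants cross > 0 → take C=(2.1819,3.5758) (cross=34.790)
θ=269°: ex = (C−B)/|BC| = (0.3695,0.9292); ey = (-0.9292,0.3695)
θ=269°: P = B + 1.10·ex + 3.25·ey = (-2.6485,0.2232)

θ=90°: -1.06 5.26
θ=239°: -3.24 0.91
θ=269°: -2.65 0.22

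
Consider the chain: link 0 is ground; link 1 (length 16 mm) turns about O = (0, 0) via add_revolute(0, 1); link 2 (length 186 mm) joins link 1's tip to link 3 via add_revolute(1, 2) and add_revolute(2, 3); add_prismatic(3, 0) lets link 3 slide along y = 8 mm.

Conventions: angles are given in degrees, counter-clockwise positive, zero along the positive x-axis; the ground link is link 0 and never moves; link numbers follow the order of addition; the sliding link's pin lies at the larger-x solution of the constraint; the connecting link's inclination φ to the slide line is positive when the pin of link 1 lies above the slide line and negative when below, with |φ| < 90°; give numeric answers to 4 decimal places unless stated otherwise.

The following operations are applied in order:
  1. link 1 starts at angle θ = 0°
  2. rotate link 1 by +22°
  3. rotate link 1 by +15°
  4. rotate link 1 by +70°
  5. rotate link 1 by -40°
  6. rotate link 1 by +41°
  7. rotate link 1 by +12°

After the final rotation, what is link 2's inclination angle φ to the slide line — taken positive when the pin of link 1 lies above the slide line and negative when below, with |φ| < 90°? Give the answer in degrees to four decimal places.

geometry: r = 16 mm, L = 186 mm, e = 8 mm; θ starts at 0°
rotate link 1 by +22°: θ ← 0° +22° = 22°
rotate link 1 by +15°: θ ← 22° +15° = 37°
rotate link 1 by +70°: θ ← 37° +70° = 107°
rotate link 1 by -40°: θ ← 107° -40° = 67°
rotate link 1 by +41°: θ ← 67° +41° = 108°
rotate link 1 by +12°: θ ← 108° +12° = 120°
h = r sin θ − e = 13.856406 − 8 = 5.856406
sin φ = h / L = 5.856406 / 186 = 0.03148606
φ = arcsin(0.03148606) = 1.804316°

1.8043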